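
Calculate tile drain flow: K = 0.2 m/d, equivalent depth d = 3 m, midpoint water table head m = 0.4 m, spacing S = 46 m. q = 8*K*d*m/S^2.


q = 8*K*d*m/S^2
q = 8*0.2*3*0.4/46^2
q = 1.9200 / 2116

9.0737e-04 m/d


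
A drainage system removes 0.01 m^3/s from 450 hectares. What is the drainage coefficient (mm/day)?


DC = Q * 86400 / (A * 10000) * 1000
DC = 0.01 * 86400 / (450 * 10000) * 1000
DC = 864000.0000 / 4500000

0.1920 mm/day


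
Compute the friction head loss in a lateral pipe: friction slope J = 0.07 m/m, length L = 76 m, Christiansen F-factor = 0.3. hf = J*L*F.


hf = J * L * F = 0.07 * 76 * 0.3 = 1.5960 m

1.5960 m


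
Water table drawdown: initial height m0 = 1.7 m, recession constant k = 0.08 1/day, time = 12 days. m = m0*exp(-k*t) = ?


m = m0 * exp(-k*t)
m = 1.7 * exp(-0.08 * 12)
m = 1.7 * exp(-0.9600)

0.6509 m


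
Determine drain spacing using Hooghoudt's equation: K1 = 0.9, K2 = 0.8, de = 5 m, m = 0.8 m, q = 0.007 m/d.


S^2 = 8*K2*de*m/q + 4*K1*m^2/q
S^2 = 8*0.8*5*0.8/0.007 + 4*0.9*0.8^2/0.007
S = sqrt(3986.2857)

63.1370 m


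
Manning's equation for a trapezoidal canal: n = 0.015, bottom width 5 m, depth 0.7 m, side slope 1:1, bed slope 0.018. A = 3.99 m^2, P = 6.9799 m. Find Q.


R = A/P = 3.99/6.9799 = 0.571641
Q = (1/0.015) * 3.99 * 0.571641^(2/3) * 0.018^0.5

24.5810 m^3/s


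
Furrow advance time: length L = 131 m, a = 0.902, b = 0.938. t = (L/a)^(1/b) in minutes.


t = (L/a)^(1/b)
t = (131/0.902)^(1/0.938)
t = 145.232816^(1/0.938)

201.8241 min


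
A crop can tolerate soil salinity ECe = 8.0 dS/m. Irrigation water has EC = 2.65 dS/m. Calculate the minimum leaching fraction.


LR = ECiw / (5*ECe - ECiw)
LR = 2.65 / (5*8.0 - 2.65)
LR = 2.65 / 37.3500

0.0710


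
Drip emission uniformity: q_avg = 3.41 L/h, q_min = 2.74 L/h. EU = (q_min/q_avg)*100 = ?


EU = (q_min/q_avg)*100 = (2.74/3.41)*100 = 80.3519%

80.3519 %


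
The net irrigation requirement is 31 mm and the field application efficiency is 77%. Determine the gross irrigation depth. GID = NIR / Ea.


Ea = 77% = 0.77
GID = NIR / Ea = 31 / 0.77 = 40.2597 mm

40.2597 mm


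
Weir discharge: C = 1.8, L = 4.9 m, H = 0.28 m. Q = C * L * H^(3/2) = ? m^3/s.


Q = C * L * H^(3/2) = 1.8 * 4.9 * 0.28^1.5 = 1.8 * 4.9 * 0.148162

1.3068 m^3/s


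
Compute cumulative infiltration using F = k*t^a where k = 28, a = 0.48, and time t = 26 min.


F = k * t^a = 28 * 26^0.48
F = 28 * 4.777352

133.7659 mm


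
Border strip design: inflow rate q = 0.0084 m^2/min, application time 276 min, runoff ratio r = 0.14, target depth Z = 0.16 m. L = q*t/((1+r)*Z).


L = q*t/((1+r)*Z)
L = 0.0084*276/((1+0.14)*0.16)
L = 2.3184/0.1824

12.7105 m


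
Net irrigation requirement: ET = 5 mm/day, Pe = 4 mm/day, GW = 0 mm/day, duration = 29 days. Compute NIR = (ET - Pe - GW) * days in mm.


Daily deficit = ET - Pe - GW = 5 - 4 - 0 = 1 mm/day
NIR = 1 * 29 = 29 mm

29.0000 mm


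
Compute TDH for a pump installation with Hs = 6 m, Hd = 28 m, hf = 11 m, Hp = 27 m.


TDH = Hs + Hd + hf + Hp = 6 + 28 + 11 + 27 = 72

72 m


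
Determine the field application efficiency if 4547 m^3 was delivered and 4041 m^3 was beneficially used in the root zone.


Ea = V_root / V_field * 100 = 4041 / 4547 * 100 = 88.8718%

88.8718 %


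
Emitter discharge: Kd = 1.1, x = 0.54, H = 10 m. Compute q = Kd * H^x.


q = Kd * H^x = 1.1 * 10^0.54 = 1.1 * 3.467369

3.8141 L/h


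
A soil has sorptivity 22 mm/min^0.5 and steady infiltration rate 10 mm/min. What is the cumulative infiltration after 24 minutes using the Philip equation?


F = S*sqrt(t) + A*t
F = 22*sqrt(24) + 10*24
F = 22*4.898979 + 240

347.7775 mm


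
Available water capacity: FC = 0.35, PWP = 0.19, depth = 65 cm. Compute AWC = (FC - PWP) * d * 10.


AWC = (FC - PWP) * d * 10
AWC = (0.35 - 0.19) * 65 * 10
AWC = 0.1600 * 65 * 10

104.0000 mm


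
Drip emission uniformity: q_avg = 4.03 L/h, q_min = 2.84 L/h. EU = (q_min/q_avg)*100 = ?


EU = (q_min/q_avg)*100 = (2.84/4.03)*100 = 70.4715%

70.4715 %


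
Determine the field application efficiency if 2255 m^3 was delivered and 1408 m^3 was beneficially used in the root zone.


Ea = V_root / V_field * 100 = 1408 / 2255 * 100 = 62.4390%

62.4390 %


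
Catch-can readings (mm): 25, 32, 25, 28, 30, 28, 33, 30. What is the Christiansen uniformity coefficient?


mean = 28.875000 mm
MAD = 2.375000 mm
CU = (1 - 2.375000/28.875000)*100

91.7749 %


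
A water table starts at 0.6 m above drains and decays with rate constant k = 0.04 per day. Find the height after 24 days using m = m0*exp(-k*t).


m = m0 * exp(-k*t)
m = 0.6 * exp(-0.04 * 24)
m = 0.6 * exp(-0.9600)

0.2297 m


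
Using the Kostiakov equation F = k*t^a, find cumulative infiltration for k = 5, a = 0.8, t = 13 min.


F = k * t^a = 5 * 13^0.8
F = 5 * 7.783137

38.9157 mm


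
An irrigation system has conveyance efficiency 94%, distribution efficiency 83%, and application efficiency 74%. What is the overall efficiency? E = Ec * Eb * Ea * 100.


Ec = 0.94, Eb = 0.83, Ea = 0.74
E = 0.94 * 0.83 * 0.74 * 100 = 57.7348%

57.7348 %


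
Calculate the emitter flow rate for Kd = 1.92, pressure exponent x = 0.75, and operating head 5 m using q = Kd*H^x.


q = Kd * H^x = 1.92 * 5^0.75 = 1.92 * 3.343702

6.4199 L/h


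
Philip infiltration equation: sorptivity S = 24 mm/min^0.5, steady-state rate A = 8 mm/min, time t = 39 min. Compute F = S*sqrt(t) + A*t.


F = S*sqrt(t) + A*t
F = 24*sqrt(39) + 8*39
F = 24*6.244998 + 312

461.8800 mm


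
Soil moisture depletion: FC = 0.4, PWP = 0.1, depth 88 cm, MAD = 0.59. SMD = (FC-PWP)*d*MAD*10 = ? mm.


SMD = (FC - PWP) * d * MAD * 10
SMD = (0.4 - 0.1) * 88 * 0.59 * 10
SMD = 0.3000 * 88 * 0.59 * 10

155.7600 mm


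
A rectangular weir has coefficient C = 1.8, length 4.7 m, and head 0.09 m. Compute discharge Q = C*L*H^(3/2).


Q = C * L * H^(3/2) = 1.8 * 4.7 * 0.09^1.5 = 1.8 * 4.7 * 0.027000

0.2284 m^3/s


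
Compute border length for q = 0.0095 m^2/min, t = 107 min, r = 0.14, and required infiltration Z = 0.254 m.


L = q*t/((1+r)*Z)
L = 0.0095*107/((1+0.14)*0.254)
L = 1.0165/0.28956

3.5105 m


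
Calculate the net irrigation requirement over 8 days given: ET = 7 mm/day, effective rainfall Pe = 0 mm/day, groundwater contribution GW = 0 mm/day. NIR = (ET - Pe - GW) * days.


Daily deficit = ET - Pe - GW = 7 - 0 - 0 = 7 mm/day
NIR = 7 * 8 = 56 mm

56.0000 mm


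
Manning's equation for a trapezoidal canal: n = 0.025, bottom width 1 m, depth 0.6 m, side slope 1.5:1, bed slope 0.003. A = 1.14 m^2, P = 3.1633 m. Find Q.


R = A/P = 1.14/3.1633 = 0.360383
Q = (1/0.025) * 1.14 * 0.360383^(2/3) * 0.003^0.5

1.2648 m^3/s


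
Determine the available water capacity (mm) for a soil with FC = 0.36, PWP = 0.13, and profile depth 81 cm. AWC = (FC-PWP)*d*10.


AWC = (FC - PWP) * d * 10
AWC = (0.36 - 0.13) * 81 * 10
AWC = 0.2300 * 81 * 10

186.3000 mm


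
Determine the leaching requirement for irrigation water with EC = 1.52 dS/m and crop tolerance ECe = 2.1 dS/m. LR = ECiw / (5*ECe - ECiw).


LR = ECiw / (5*ECe - ECiw)
LR = 1.52 / (5*2.1 - 1.52)
LR = 1.52 / 8.9800

0.1693


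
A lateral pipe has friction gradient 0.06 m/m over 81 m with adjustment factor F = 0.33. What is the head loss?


hf = J * L * F = 0.06 * 81 * 0.33 = 1.6038 m

1.6038 m


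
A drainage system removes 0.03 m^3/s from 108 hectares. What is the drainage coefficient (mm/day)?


DC = Q * 86400 / (A * 10000) * 1000
DC = 0.03 * 86400 / (108 * 10000) * 1000
DC = 2592000.0000 / 1080000

2.4000 mm/day


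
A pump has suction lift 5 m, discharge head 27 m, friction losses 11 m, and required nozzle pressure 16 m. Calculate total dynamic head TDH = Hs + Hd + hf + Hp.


TDH = Hs + Hd + hf + Hp = 5 + 27 + 11 + 16 = 59

59 m


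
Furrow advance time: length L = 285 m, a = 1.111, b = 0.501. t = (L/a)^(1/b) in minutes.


t = (L/a)^(1/b)
t = (285/1.111)^(1/0.501)
t = 256.525653^(1/0.501)

64364.1910 min


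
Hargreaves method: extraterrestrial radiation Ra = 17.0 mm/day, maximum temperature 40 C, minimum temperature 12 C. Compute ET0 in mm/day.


Tmean = (Tmax + Tmin)/2 = (40 + 12)/2 = 26.0
ET0 = 0.0023 * 17.0 * (26.0 + 17.8) * sqrt(40 - 12)
ET0 = 0.0023 * 17.0 * 43.8 * 5.291503

9.0621 mm/day


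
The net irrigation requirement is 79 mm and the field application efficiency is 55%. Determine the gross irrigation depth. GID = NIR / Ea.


Ea = 55% = 0.55
GID = NIR / Ea = 79 / 0.55 = 143.6364 mm

143.6364 mm


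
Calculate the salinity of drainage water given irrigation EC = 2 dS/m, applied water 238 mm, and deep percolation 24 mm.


EC_dw = EC_iw * D_iw / D_dw
EC_dw = 2 * 238 / 24
EC_dw = 476 / 24

19.8333 dS/m


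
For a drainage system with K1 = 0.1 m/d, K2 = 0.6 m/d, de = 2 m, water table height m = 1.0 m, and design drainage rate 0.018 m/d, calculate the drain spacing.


S^2 = 8*K2*de*m/q + 4*K1*m^2/q
S^2 = 8*0.6*2*1.0/0.018 + 4*0.1*1.0^2/0.018
S = sqrt(555.5556)

23.5702 m


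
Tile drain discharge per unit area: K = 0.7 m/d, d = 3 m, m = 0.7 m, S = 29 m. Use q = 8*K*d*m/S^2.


q = 8*K*d*m/S^2
q = 8*0.7*3*0.7/29^2
q = 11.7600 / 841

0.0140 m/d


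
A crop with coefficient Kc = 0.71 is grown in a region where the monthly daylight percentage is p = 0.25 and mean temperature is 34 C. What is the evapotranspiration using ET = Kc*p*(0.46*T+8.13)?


ET = Kc * p * (0.46*T + 8.13)
ET = 0.71 * 0.25 * (0.46*34 + 8.13)
ET = 0.71 * 0.25 * 23.7700

4.2192 mm/day


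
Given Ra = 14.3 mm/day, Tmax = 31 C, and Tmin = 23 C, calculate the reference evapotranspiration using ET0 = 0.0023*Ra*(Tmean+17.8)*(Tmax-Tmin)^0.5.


Tmean = (Tmax + Tmin)/2 = (31 + 23)/2 = 27.0
ET0 = 0.0023 * 14.3 * (27.0 + 17.8) * sqrt(31 - 23)
ET0 = 0.0023 * 14.3 * 44.8 * 2.828427

4.1676 mm/day


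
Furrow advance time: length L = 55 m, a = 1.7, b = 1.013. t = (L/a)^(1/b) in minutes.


t = (L/a)^(1/b)
t = (55/1.7)^(1/1.013)
t = 32.352941^(1/1.013)

30.9412 min


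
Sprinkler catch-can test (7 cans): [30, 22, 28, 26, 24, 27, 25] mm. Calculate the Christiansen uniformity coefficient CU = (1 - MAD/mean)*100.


mean = 26.000000 mm
MAD = 2.000000 mm
CU = (1 - 2.000000/26.000000)*100

92.3077 %


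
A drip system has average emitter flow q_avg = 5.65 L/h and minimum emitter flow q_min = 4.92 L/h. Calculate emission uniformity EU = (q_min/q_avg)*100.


EU = (q_min/q_avg)*100 = (4.92/5.65)*100 = 87.0796%

87.0796 %


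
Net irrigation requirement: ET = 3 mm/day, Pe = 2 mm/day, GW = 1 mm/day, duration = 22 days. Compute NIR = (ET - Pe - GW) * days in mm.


Daily deficit = ET - Pe - GW = 3 - 2 - 1 = 0 mm/day
NIR = 0 * 22 = 0 mm

0 mm


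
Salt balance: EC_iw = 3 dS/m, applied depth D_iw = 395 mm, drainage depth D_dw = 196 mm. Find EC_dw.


EC_dw = EC_iw * D_iw / D_dw
EC_dw = 3 * 395 / 196
EC_dw = 1185 / 196

6.0459 dS/m


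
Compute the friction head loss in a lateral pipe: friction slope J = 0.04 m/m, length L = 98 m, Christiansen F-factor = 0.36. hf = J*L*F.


hf = J * L * F = 0.04 * 98 * 0.36 = 1.4112 m

1.4112 m


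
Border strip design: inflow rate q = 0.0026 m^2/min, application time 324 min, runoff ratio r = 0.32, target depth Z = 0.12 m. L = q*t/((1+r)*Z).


L = q*t/((1+r)*Z)
L = 0.0026*324/((1+0.32)*0.12)
L = 0.8424/0.1584

5.3182 m


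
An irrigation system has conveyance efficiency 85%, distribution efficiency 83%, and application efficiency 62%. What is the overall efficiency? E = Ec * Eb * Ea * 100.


Ec = 0.85, Eb = 0.83, Ea = 0.62
E = 0.85 * 0.83 * 0.62 * 100 = 43.7410%

43.7410 %


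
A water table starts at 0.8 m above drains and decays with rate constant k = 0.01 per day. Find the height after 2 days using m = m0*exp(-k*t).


m = m0 * exp(-k*t)
m = 0.8 * exp(-0.01 * 2)
m = 0.8 * exp(-0.0200)

0.7842 m


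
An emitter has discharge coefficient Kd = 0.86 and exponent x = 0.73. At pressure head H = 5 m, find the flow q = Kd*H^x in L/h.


q = Kd * H^x = 0.86 * 5^0.73 = 0.86 * 3.237786

2.7845 L/h


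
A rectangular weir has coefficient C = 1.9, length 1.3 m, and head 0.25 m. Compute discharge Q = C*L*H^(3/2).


Q = C * L * H^(3/2) = 1.9 * 1.3 * 0.25^1.5 = 1.9 * 1.3 * 0.125000

0.3087 m^3/s


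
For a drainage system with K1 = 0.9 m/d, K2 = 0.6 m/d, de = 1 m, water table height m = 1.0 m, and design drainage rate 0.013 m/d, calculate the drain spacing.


S^2 = 8*K2*de*m/q + 4*K1*m^2/q
S^2 = 8*0.6*1*1.0/0.013 + 4*0.9*1.0^2/0.013
S = sqrt(646.1538)

25.4196 m


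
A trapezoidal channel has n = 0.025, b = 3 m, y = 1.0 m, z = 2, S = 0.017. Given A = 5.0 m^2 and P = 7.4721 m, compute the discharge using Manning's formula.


R = A/P = 5.0/7.4721 = 0.669156
Q = (1/0.025) * 5.0 * 0.669156^(2/3) * 0.017^0.5

19.9498 m^3/s


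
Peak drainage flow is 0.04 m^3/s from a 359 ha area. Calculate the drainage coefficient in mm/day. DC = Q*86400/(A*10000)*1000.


DC = Q * 86400 / (A * 10000) * 1000
DC = 0.04 * 86400 / (359 * 10000) * 1000
DC = 3456000.0000 / 3590000

0.9627 mm/day


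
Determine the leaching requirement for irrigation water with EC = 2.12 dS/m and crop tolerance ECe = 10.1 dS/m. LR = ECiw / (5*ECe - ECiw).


LR = ECiw / (5*ECe - ECiw)
LR = 2.12 / (5*10.1 - 2.12)
LR = 2.12 / 48.3800

0.0438


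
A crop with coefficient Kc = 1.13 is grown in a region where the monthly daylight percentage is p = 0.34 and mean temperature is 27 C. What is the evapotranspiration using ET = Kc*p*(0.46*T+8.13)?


ET = Kc * p * (0.46*T + 8.13)
ET = 1.13 * 0.34 * (0.46*27 + 8.13)
ET = 1.13 * 0.34 * 20.5500

7.8953 mm/day


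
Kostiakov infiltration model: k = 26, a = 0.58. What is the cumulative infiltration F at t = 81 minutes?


F = k * t^a = 26 * 81^0.58
F = 26 * 12.791495

332.5789 mm


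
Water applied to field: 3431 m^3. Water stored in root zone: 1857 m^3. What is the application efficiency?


Ea = V_root / V_field * 100 = 1857 / 3431 * 100 = 54.1242%

54.1242 %


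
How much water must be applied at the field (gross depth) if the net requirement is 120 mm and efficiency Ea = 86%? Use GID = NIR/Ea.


Ea = 86% = 0.86
GID = NIR / Ea = 120 / 0.86 = 139.5349 mm

139.5349 mm


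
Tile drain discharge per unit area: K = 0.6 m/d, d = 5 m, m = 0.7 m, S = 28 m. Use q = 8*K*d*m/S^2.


q = 8*K*d*m/S^2
q = 8*0.6*5*0.7/28^2
q = 16.8000 / 784

0.0214 m/d


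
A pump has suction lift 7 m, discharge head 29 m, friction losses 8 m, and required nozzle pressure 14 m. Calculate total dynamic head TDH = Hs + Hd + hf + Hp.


TDH = Hs + Hd + hf + Hp = 7 + 29 + 8 + 14 = 58

58 m


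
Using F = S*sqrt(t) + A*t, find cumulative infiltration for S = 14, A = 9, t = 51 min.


F = S*sqrt(t) + A*t
F = 14*sqrt(51) + 9*51
F = 14*7.141428 + 459

558.9800 mm


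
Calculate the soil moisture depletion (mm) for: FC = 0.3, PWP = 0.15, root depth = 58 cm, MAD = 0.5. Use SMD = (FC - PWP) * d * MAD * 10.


SMD = (FC - PWP) * d * MAD * 10
SMD = (0.3 - 0.15) * 58 * 0.5 * 10
SMD = 0.1500 * 58 * 0.5 * 10

43.5000 mm


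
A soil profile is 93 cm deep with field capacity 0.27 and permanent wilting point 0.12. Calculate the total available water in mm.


AWC = (FC - PWP) * d * 10
AWC = (0.27 - 0.12) * 93 * 10
AWC = 0.1500 * 93 * 10

139.5000 mm


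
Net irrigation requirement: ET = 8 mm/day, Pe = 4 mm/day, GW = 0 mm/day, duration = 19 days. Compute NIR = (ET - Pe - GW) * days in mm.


Daily deficit = ET - Pe - GW = 8 - 4 - 0 = 4 mm/day
NIR = 4 * 19 = 76 mm

76.0000 mm


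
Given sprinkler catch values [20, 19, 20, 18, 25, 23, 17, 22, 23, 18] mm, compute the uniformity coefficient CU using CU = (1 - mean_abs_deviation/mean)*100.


mean = 20.500000 mm
MAD = 2.200000 mm
CU = (1 - 2.200000/20.500000)*100

89.2683 %


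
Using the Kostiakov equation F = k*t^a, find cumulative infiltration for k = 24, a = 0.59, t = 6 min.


F = k * t^a = 24 * 6^0.59
F = 24 * 2.878122

69.0749 mm


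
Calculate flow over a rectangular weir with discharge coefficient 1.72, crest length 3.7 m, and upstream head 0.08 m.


Q = C * L * H^(3/2) = 1.72 * 3.7 * 0.08^1.5 = 1.72 * 3.7 * 0.022627

0.1440 m^3/s


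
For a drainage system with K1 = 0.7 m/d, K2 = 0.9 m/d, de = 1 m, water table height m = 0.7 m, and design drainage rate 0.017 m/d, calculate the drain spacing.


S^2 = 8*K2*de*m/q + 4*K1*m^2/q
S^2 = 8*0.9*1*0.7/0.017 + 4*0.7*0.7^2/0.017
S = sqrt(377.1765)

19.4210 m


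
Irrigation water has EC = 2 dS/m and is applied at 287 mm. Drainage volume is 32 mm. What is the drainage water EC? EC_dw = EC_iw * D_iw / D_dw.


EC_dw = EC_iw * D_iw / D_dw
EC_dw = 2 * 287 / 32
EC_dw = 574 / 32

17.9375 dS/m


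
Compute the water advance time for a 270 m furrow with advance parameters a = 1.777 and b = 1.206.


t = (L/a)^(1/b)
t = (270/1.777)^(1/1.206)
t = 151.941474^(1/1.206)

64.4197 min


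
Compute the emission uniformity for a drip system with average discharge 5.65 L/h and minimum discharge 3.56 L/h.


EU = (q_min/q_avg)*100 = (3.56/5.65)*100 = 63.0088%

63.0088 %


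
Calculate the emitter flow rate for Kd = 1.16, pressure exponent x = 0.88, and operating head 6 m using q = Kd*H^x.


q = Kd * H^x = 1.16 * 6^0.88 = 1.16 * 4.839195

5.6135 L/h


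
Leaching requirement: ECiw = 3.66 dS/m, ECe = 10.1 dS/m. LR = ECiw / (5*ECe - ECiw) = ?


LR = ECiw / (5*ECe - ECiw)
LR = 3.66 / (5*10.1 - 3.66)
LR = 3.66 / 46.8400

0.0781


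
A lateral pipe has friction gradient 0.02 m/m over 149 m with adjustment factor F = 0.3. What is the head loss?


hf = J * L * F = 0.02 * 149 * 0.3 = 0.8940 m

0.8940 m


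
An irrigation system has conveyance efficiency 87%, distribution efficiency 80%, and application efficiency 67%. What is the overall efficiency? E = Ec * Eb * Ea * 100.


Ec = 0.87, Eb = 0.8, Ea = 0.67
E = 0.87 * 0.8 * 0.67 * 100 = 46.6320%

46.6320 %


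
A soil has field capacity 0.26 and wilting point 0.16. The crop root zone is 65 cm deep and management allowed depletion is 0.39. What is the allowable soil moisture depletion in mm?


SMD = (FC - PWP) * d * MAD * 10
SMD = (0.26 - 0.16) * 65 * 0.39 * 10
SMD = 0.1000 * 65 * 0.39 * 10

25.3500 mm


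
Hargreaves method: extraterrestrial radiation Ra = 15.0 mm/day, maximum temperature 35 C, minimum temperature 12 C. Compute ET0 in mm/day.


Tmean = (Tmax + Tmin)/2 = (35 + 12)/2 = 23.5
ET0 = 0.0023 * 15.0 * (23.5 + 17.8) * sqrt(35 - 12)
ET0 = 0.0023 * 15.0 * 41.3 * 4.795832

6.8333 mm/day


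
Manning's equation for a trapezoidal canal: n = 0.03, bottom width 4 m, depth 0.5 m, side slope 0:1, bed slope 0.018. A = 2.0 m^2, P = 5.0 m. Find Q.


R = A/P = 2.0/5.0 = 0.400000
Q = (1/0.03) * 2.0 * 0.400000^(2/3) * 0.018^0.5

4.8557 m^3/s


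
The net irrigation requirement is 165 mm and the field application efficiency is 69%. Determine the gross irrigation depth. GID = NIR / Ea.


Ea = 69% = 0.69
GID = NIR / Ea = 165 / 0.69 = 239.1304 mm

239.1304 mm


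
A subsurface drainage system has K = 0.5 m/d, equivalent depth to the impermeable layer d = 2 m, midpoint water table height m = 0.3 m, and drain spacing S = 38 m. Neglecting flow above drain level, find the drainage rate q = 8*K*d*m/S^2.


q = 8*K*d*m/S^2
q = 8*0.5*2*0.3/38^2
q = 2.4000 / 1444

0.0017 m/d


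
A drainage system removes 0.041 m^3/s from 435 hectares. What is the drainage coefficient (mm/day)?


DC = Q * 86400 / (A * 10000) * 1000
DC = 0.041 * 86400 / (435 * 10000) * 1000
DC = 3542400.0000 / 4350000

0.8143 mm/day


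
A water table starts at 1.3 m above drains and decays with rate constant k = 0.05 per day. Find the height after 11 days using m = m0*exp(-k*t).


m = m0 * exp(-k*t)
m = 1.3 * exp(-0.05 * 11)
m = 1.3 * exp(-0.5500)

0.7500 m


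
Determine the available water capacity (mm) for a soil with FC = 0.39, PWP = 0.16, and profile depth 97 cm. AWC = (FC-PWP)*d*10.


AWC = (FC - PWP) * d * 10
AWC = (0.39 - 0.16) * 97 * 10
AWC = 0.2300 * 97 * 10

223.1000 mm


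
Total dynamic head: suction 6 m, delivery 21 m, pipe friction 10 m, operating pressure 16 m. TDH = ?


TDH = Hs + Hd + hf + Hp = 6 + 21 + 10 + 16 = 53

53 m


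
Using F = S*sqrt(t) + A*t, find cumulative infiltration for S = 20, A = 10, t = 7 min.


F = S*sqrt(t) + A*t
F = 20*sqrt(7) + 10*7
F = 20*2.645751 + 70

122.9150 mm


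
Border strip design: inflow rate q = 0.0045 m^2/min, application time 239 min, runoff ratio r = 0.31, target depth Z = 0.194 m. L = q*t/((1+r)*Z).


L = q*t/((1+r)*Z)
L = 0.0045*239/((1+0.31)*0.194)
L = 1.0755/0.25414

4.2319 m


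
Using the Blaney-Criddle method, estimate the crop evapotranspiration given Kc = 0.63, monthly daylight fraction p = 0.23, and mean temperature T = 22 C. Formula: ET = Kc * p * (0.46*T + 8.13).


ET = Kc * p * (0.46*T + 8.13)
ET = 0.63 * 0.23 * (0.46*22 + 8.13)
ET = 0.63 * 0.23 * 18.2500

2.6444 mm/day


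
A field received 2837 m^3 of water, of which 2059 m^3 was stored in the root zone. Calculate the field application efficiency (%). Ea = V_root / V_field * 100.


Ea = V_root / V_field * 100 = 2059 / 2837 * 100 = 72.5767%

72.5767 %


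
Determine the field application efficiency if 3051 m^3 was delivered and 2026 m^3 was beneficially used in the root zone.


Ea = V_root / V_field * 100 = 2026 / 3051 * 100 = 66.4045%

66.4045 %


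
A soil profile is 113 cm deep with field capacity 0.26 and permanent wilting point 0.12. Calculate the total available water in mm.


AWC = (FC - PWP) * d * 10
AWC = (0.26 - 0.12) * 113 * 10
AWC = 0.1400 * 113 * 10

158.2000 mm


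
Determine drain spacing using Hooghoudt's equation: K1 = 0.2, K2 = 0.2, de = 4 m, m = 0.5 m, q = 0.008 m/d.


S^2 = 8*K2*de*m/q + 4*K1*m^2/q
S^2 = 8*0.2*4*0.5/0.008 + 4*0.2*0.5^2/0.008
S = sqrt(425.0000)

20.6155 m


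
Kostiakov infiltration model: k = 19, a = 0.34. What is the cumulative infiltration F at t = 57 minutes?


F = k * t^a = 19 * 57^0.34
F = 19 * 3.953643

75.1192 mm


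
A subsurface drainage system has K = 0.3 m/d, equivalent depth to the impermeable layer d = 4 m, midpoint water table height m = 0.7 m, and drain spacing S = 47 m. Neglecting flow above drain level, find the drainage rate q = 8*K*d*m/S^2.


q = 8*K*d*m/S^2
q = 8*0.3*4*0.7/47^2
q = 6.7200 / 2209

0.0030 m/d


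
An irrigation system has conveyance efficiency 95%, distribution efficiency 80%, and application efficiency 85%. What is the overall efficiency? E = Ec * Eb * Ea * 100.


Ec = 0.95, Eb = 0.8, Ea = 0.85
E = 0.95 * 0.8 * 0.85 * 100 = 64.6000%

64.6000 %


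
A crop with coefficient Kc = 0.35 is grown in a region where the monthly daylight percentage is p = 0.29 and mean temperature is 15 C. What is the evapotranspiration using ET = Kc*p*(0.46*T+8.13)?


ET = Kc * p * (0.46*T + 8.13)
ET = 0.35 * 0.29 * (0.46*15 + 8.13)
ET = 0.35 * 0.29 * 15.0300

1.5255 mm/day


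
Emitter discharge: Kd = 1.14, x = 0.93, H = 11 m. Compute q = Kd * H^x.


q = Kd * H^x = 1.14 * 11^0.93 = 1.14 * 9.300262

10.6023 L/h


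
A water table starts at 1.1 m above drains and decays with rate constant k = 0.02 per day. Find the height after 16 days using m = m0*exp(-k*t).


m = m0 * exp(-k*t)
m = 1.1 * exp(-0.02 * 16)
m = 1.1 * exp(-0.3200)

0.7988 m


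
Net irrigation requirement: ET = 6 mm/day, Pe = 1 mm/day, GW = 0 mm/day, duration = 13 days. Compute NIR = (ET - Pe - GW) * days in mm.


Daily deficit = ET - Pe - GW = 6 - 1 - 0 = 5 mm/day
NIR = 5 * 13 = 65 mm

65.0000 mm


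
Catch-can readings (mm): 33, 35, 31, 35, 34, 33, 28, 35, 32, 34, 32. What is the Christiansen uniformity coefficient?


mean = 32.909091 mm
MAD = 1.570248 mm
CU = (1 - 1.570248/32.909091)*100

95.2285 %


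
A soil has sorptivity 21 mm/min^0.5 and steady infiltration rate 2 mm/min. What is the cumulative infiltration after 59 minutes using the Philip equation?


F = S*sqrt(t) + A*t
F = 21*sqrt(59) + 2*59
F = 21*7.681146 + 118

279.3041 mm


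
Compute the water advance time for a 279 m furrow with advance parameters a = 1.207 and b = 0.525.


t = (L/a)^(1/b)
t = (279/1.207)^(1/0.525)
t = 231.151616^(1/0.525)

31817.1171 min


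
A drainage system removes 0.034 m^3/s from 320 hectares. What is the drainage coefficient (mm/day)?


DC = Q * 86400 / (A * 10000) * 1000
DC = 0.034 * 86400 / (320 * 10000) * 1000
DC = 2937600.0000 / 3200000

0.9180 mm/day


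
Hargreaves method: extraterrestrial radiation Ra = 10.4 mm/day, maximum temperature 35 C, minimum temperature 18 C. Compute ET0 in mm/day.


Tmean = (Tmax + Tmin)/2 = (35 + 18)/2 = 26.5
ET0 = 0.0023 * 10.4 * (26.5 + 17.8) * sqrt(35 - 18)
ET0 = 0.0023 * 10.4 * 44.3 * 4.123106

4.3691 mm/day


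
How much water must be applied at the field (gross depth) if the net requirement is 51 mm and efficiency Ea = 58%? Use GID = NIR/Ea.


Ea = 58% = 0.58
GID = NIR / Ea = 51 / 0.58 = 87.9310 mm

87.9310 mm


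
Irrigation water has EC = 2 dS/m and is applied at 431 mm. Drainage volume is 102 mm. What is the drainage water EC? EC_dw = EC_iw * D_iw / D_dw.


EC_dw = EC_iw * D_iw / D_dw
EC_dw = 2 * 431 / 102
EC_dw = 862 / 102

8.4510 dS/m


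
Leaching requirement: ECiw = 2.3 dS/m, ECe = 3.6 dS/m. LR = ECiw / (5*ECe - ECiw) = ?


LR = ECiw / (5*ECe - ECiw)
LR = 2.3 / (5*3.6 - 2.3)
LR = 2.3 / 15.7000

0.1465


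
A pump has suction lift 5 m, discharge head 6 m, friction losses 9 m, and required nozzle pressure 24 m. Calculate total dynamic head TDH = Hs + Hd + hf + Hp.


TDH = Hs + Hd + hf + Hp = 5 + 6 + 9 + 24 = 44

44 m


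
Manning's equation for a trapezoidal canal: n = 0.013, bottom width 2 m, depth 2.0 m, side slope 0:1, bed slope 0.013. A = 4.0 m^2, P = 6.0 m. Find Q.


R = A/P = 4.0/6.0 = 0.666667
Q = (1/0.013) * 4.0 * 0.666667^(2/3) * 0.013^0.5

26.7728 m^3/s


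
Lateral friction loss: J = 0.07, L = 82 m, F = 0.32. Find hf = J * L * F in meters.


hf = J * L * F = 0.07 * 82 * 0.32 = 1.8368 m

1.8368 m


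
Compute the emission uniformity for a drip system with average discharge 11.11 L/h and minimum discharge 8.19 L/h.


EU = (q_min/q_avg)*100 = (8.19/11.11)*100 = 73.7174%

73.7174 %


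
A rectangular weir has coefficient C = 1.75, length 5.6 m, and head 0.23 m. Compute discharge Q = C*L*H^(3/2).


Q = C * L * H^(3/2) = 1.75 * 5.6 * 0.23^1.5 = 1.75 * 5.6 * 0.110304

1.0810 m^3/s


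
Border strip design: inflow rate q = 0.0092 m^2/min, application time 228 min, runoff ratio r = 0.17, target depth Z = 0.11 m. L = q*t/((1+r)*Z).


L = q*t/((1+r)*Z)
L = 0.0092*228/((1+0.17)*0.11)
L = 2.0976/0.1287

16.2984 m


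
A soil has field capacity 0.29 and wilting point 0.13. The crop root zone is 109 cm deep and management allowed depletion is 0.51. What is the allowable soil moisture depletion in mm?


SMD = (FC - PWP) * d * MAD * 10
SMD = (0.29 - 0.13) * 109 * 0.51 * 10
SMD = 0.1600 * 109 * 0.51 * 10

88.9440 mm


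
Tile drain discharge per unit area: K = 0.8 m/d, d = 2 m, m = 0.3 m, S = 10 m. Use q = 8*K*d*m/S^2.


q = 8*K*d*m/S^2
q = 8*0.8*2*0.3/10^2
q = 3.8400 / 100

0.0384 m/d


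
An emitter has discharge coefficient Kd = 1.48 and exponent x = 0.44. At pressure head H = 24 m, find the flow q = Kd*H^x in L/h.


q = Kd * H^x = 1.48 * 24^0.44 = 1.48 * 4.048489

5.9918 L/h


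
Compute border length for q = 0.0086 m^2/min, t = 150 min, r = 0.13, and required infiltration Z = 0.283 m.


L = q*t/((1+r)*Z)
L = 0.0086*150/((1+0.13)*0.283)
L = 1.29/0.31979

4.0339 m


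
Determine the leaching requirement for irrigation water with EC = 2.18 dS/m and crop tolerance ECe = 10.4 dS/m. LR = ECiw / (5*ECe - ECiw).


LR = ECiw / (5*ECe - ECiw)
LR = 2.18 / (5*10.4 - 2.18)
LR = 2.18 / 49.8200

0.0438


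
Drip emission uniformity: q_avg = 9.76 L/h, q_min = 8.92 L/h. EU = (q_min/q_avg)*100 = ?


EU = (q_min/q_avg)*100 = (8.92/9.76)*100 = 91.3934%

91.3934 %


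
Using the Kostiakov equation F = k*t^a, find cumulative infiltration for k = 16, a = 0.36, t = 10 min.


F = k * t^a = 16 * 10^0.36
F = 16 * 2.290868

36.6539 mm


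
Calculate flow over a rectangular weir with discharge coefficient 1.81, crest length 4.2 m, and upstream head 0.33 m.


Q = C * L * H^(3/2) = 1.81 * 4.2 * 0.33^1.5 = 1.81 * 4.2 * 0.189571

1.4411 m^3/s


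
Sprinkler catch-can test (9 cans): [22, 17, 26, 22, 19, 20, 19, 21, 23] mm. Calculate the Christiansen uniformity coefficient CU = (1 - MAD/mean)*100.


mean = 21.000000 mm
MAD = 2.000000 mm
CU = (1 - 2.000000/21.000000)*100

90.4762 %


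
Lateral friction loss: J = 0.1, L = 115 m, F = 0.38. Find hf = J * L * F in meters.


hf = J * L * F = 0.1 * 115 * 0.38 = 4.3700 m

4.3700 m


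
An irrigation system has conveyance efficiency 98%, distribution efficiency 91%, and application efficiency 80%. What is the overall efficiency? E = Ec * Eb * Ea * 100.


Ec = 0.98, Eb = 0.91, Ea = 0.8
E = 0.98 * 0.91 * 0.8 * 100 = 71.3440%

71.3440 %


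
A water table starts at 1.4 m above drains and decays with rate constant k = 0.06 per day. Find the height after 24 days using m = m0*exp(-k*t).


m = m0 * exp(-k*t)
m = 1.4 * exp(-0.06 * 24)
m = 1.4 * exp(-1.4400)

0.3317 m


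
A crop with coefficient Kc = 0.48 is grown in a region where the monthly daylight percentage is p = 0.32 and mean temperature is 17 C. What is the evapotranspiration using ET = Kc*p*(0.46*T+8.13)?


ET = Kc * p * (0.46*T + 8.13)
ET = 0.48 * 0.32 * (0.46*17 + 8.13)
ET = 0.48 * 0.32 * 15.9500

2.4499 mm/day


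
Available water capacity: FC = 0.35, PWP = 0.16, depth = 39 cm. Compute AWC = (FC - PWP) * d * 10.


AWC = (FC - PWP) * d * 10
AWC = (0.35 - 0.16) * 39 * 10
AWC = 0.1900 * 39 * 10

74.1000 mm


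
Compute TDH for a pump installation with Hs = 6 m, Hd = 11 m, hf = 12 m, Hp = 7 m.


TDH = Hs + Hd + hf + Hp = 6 + 11 + 12 + 7 = 36

36 m


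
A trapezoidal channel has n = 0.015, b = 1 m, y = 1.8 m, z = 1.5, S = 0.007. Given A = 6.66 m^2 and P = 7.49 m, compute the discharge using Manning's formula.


R = A/P = 6.66/7.49 = 0.889186
Q = (1/0.015) * 6.66 * 0.889186^(2/3) * 0.007^0.5

34.3500 m^3/s


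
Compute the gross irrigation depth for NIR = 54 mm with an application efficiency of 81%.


Ea = 81% = 0.81
GID = NIR / Ea = 54 / 0.81 = 66.6667 mm

66.6667 mm


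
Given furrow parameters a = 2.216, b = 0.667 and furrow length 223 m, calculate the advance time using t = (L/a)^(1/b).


t = (L/a)^(1/b)
t = (223/2.216)^(1/0.667)
t = 100.631769^(1/0.667)

1006.0078 min


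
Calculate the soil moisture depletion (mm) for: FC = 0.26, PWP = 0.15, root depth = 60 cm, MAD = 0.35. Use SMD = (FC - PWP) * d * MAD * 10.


SMD = (FC - PWP) * d * MAD * 10
SMD = (0.26 - 0.15) * 60 * 0.35 * 10
SMD = 0.1100 * 60 * 0.35 * 10

23.1000 mm


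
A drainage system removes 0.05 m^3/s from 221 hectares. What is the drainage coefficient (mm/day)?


DC = Q * 86400 / (A * 10000) * 1000
DC = 0.05 * 86400 / (221 * 10000) * 1000
DC = 4320000.0000 / 2210000

1.9548 mm/day


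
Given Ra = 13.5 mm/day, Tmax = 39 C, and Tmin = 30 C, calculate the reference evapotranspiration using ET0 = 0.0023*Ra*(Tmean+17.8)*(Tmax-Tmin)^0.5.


Tmean = (Tmax + Tmin)/2 = (39 + 30)/2 = 34.5
ET0 = 0.0023 * 13.5 * (34.5 + 17.8) * sqrt(39 - 30)
ET0 = 0.0023 * 13.5 * 52.3 * 3.000000

4.8717 mm/day


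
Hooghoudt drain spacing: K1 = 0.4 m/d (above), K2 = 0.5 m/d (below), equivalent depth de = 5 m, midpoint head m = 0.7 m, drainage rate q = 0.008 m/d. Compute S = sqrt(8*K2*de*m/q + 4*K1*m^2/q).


S^2 = 8*K2*de*m/q + 4*K1*m^2/q
S^2 = 8*0.5*5*0.7/0.008 + 4*0.4*0.7^2/0.008
S = sqrt(1848.0000)

42.9884 m


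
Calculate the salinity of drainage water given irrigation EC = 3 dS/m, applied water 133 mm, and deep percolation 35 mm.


EC_dw = EC_iw * D_iw / D_dw
EC_dw = 3 * 133 / 35
EC_dw = 399 / 35

11.4000 dS/m


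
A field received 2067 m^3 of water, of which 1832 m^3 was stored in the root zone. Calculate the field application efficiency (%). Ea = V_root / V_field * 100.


Ea = V_root / V_field * 100 = 1832 / 2067 * 100 = 88.6309%

88.6309 %


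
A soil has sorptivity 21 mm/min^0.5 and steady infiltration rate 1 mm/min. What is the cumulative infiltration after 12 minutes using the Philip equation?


F = S*sqrt(t) + A*t
F = 21*sqrt(12) + 1*12
F = 21*3.464102 + 12

84.7461 mm


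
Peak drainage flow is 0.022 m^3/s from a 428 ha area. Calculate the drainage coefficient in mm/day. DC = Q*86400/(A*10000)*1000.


DC = Q * 86400 / (A * 10000) * 1000
DC = 0.022 * 86400 / (428 * 10000) * 1000
DC = 1900800.0000 / 4280000

0.4441 mm/day


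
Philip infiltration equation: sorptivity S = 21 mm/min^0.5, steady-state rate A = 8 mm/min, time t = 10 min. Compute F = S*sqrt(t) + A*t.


F = S*sqrt(t) + A*t
F = 21*sqrt(10) + 8*10
F = 21*3.162278 + 80

146.4078 mm


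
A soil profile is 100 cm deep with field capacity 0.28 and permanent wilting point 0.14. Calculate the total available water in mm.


AWC = (FC - PWP) * d * 10
AWC = (0.28 - 0.14) * 100 * 10
AWC = 0.1400 * 100 * 10

140.0000 mm


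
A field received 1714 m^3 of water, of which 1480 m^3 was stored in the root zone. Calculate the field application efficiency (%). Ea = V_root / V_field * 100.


Ea = V_root / V_field * 100 = 1480 / 1714 * 100 = 86.3477%

86.3477 %


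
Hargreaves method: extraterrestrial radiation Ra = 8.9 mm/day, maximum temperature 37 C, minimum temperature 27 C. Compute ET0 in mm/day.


Tmean = (Tmax + Tmin)/2 = (37 + 27)/2 = 32.0
ET0 = 0.0023 * 8.9 * (32.0 + 17.8) * sqrt(37 - 27)
ET0 = 0.0023 * 8.9 * 49.8 * 3.162278

3.2236 mm/day


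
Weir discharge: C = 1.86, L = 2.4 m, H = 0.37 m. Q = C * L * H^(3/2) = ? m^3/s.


Q = C * L * H^(3/2) = 1.86 * 2.4 * 0.37^1.5 = 1.86 * 2.4 * 0.225062

1.0047 m^3/s


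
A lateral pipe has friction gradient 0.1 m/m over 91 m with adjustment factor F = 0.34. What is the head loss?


hf = J * L * F = 0.1 * 91 * 0.34 = 3.0940 m

3.0940 m


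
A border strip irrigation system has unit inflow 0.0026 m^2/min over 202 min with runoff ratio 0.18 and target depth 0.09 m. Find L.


L = q*t/((1+r)*Z)
L = 0.0026*202/((1+0.18)*0.09)
L = 0.5252/0.1062

4.9454 m


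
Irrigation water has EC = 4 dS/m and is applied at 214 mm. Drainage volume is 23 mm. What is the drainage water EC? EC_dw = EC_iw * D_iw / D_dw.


EC_dw = EC_iw * D_iw / D_dw
EC_dw = 4 * 214 / 23
EC_dw = 856 / 23

37.2174 dS/m


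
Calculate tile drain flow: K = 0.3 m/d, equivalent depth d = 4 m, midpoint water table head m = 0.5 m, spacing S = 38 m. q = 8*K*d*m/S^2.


q = 8*K*d*m/S^2
q = 8*0.3*4*0.5/38^2
q = 4.8000 / 1444

0.0033 m/d


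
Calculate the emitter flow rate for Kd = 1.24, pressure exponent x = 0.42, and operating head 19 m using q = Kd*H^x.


q = Kd * H^x = 1.24 * 19^0.42 = 1.24 * 3.444106

4.2707 L/h


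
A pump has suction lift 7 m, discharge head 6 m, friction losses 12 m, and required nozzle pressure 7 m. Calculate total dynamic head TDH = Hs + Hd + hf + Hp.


TDH = Hs + Hd + hf + Hp = 7 + 6 + 12 + 7 = 32

32 m


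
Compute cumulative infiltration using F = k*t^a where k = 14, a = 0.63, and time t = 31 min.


F = k * t^a = 14 * 31^0.63
F = 14 * 8.700774

121.8108 mm


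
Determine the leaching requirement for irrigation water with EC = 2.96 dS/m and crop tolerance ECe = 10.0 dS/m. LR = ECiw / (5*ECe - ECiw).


LR = ECiw / (5*ECe - ECiw)
LR = 2.96 / (5*10.0 - 2.96)
LR = 2.96 / 47.0400

0.0629


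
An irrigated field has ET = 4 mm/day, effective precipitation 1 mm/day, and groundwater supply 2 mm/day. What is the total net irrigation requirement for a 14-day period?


Daily deficit = ET - Pe - GW = 4 - 1 - 2 = 1 mm/day
NIR = 1 * 14 = 14 mm

14.0000 mm


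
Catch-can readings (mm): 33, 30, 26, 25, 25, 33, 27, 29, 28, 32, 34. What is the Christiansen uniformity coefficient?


mean = 29.272727 mm
MAD = 2.842975 mm
CU = (1 - 2.842975/29.272727)*100

90.2880 %


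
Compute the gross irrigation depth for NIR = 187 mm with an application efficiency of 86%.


Ea = 86% = 0.86
GID = NIR / Ea = 187 / 0.86 = 217.4419 mm

217.4419 mm


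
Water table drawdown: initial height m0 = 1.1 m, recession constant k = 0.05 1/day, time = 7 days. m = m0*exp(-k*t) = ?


m = m0 * exp(-k*t)
m = 1.1 * exp(-0.05 * 7)
m = 1.1 * exp(-0.3500)

0.7752 m


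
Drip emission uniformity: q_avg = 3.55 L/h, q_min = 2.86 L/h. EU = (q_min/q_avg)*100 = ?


EU = (q_min/q_avg)*100 = (2.86/3.55)*100 = 80.5634%

80.5634 %


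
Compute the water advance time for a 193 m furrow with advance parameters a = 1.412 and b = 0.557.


t = (L/a)^(1/b)
t = (193/1.412)^(1/0.557)
t = 136.685552^(1/0.557)

6828.5963 min


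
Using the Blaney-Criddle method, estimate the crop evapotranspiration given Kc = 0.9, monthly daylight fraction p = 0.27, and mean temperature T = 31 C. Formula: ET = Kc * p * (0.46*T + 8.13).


ET = Kc * p * (0.46*T + 8.13)
ET = 0.9 * 0.27 * (0.46*31 + 8.13)
ET = 0.9 * 0.27 * 22.3900

5.4408 mm/day


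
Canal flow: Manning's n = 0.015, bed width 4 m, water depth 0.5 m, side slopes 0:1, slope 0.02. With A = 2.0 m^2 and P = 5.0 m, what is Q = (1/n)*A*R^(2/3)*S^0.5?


R = A/P = 2.0/5.0 = 0.400000
Q = (1/0.015) * 2.0 * 0.400000^(2/3) * 0.02^0.5

10.2367 m^3/s


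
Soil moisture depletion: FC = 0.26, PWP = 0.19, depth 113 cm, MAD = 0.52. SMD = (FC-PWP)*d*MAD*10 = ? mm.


SMD = (FC - PWP) * d * MAD * 10
SMD = (0.26 - 0.19) * 113 * 0.52 * 10
SMD = 0.0700 * 113 * 0.52 * 10

41.1320 mm


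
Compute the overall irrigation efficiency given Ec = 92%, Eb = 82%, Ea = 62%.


Ec = 0.92, Eb = 0.82, Ea = 0.62
E = 0.92 * 0.82 * 0.62 * 100 = 46.7728%

46.7728 %


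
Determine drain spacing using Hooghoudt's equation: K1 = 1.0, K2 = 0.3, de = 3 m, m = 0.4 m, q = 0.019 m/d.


S^2 = 8*K2*de*m/q + 4*K1*m^2/q
S^2 = 8*0.3*3*0.4/0.019 + 4*1.0*0.4^2/0.019
S = sqrt(185.2632)

13.6111 m


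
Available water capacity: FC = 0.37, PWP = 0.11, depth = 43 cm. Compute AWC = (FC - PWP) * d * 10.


AWC = (FC - PWP) * d * 10
AWC = (0.37 - 0.11) * 43 * 10
AWC = 0.2600 * 43 * 10

111.8000 mm


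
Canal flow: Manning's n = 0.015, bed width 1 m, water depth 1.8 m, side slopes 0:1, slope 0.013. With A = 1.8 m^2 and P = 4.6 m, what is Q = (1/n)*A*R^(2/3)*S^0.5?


R = A/P = 1.8/4.6 = 0.391304
Q = (1/0.015) * 1.8 * 0.391304^(2/3) * 0.013^0.5

7.3197 m^3/s


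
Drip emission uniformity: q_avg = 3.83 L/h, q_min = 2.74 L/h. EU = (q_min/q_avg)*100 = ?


EU = (q_min/q_avg)*100 = (2.74/3.83)*100 = 71.5405%

71.5405 %


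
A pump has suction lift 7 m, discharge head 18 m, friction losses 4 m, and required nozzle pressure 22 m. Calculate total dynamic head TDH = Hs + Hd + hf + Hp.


TDH = Hs + Hd + hf + Hp = 7 + 18 + 4 + 22 = 51

51 m


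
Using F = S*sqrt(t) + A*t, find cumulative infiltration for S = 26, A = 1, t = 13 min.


F = S*sqrt(t) + A*t
F = 26*sqrt(13) + 1*13
F = 26*3.605551 + 13

106.7443 mm


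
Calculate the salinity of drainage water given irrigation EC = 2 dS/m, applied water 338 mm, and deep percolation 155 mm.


EC_dw = EC_iw * D_iw / D_dw
EC_dw = 2 * 338 / 155
EC_dw = 676 / 155

4.3613 dS/m


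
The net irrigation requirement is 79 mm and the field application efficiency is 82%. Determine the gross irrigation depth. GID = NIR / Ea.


Ea = 82% = 0.82
GID = NIR / Ea = 79 / 0.82 = 96.3415 mm

96.3415 mm


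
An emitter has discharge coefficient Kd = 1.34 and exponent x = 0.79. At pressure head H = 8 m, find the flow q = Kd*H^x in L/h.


q = Kd * H^x = 1.34 * 8^0.79 = 1.34 * 5.169411

6.9270 L/h


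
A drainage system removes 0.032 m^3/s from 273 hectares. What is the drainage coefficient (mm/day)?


DC = Q * 86400 / (A * 10000) * 1000
DC = 0.032 * 86400 / (273 * 10000) * 1000
DC = 2764800.0000 / 2730000

1.0127 mm/day
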